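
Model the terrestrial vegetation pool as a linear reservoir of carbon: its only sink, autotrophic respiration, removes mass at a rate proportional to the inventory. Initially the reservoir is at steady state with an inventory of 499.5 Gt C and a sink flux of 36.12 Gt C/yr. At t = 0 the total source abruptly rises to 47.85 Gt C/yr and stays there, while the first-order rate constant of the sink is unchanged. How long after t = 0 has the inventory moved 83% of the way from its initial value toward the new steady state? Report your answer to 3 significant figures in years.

τ = M₀/F₀ = 499.5/36.12 = 13.83 yr.
The remaining gap fraction is e^(−t/τ); 83% covered ⇒ e^(−t/τ) = 0.170.
t = −τ ln(0.170) = 13.83 × 1.772 = 24.50 yr.

24.5 yr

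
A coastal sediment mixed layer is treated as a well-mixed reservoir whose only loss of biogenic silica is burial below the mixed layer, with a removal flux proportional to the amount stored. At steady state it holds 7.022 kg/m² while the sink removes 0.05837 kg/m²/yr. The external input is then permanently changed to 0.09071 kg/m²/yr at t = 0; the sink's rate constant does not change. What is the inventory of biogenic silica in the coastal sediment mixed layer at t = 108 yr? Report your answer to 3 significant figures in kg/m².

9.33 kg/m²

The sink rate constant is k = F₀/M₀ = 0.05837/7.022 = 0.008312 yr⁻¹.
Solving dM/dt = F₁ − kM with M(0) = M₀ gives M(t) = F₁/k + (M₀ − F₁/k)·e^(−kt).
F₁/k = 0.09071/0.008312 = 10.913 kg/m²; kt = 0.008312 × 108 = 0.8977, e^(−kt) = 0.4075.
M(108) = 10.913 + (7.022 − 10.913) × 0.4075 = 10.913 − 1.585 = 9.3272 kg/m².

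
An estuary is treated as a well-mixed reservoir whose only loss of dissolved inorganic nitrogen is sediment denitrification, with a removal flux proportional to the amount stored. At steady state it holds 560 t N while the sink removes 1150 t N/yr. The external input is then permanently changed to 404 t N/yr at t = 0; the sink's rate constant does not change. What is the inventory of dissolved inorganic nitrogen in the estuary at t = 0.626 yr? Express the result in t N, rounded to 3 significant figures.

297 t N

Residence time τ = M₀/F₀ = 0.4870 yr. The eventual steady state is M_∞ = M₀·(F₁/F₀) = 560 × 404/1150 = 196.73 t N.
The anomaly ΔM(t) = M(t) − M_∞ decays as ΔM₀·e^(−t/τ) with ΔM₀ = 560 − 196.73 = 363.3 t N.
At t = 0.626 yr, e^(−t/τ) = e^(−1.286) = 0.2765, so ΔM = 100.4 t N and M = 196.73 + 100.4 = 297.18 t N.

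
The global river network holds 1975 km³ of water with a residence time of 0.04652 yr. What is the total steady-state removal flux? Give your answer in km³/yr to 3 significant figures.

42500 km³/yr

F = M / τ = 1975 / 0.04652 = 42450 km³/yr.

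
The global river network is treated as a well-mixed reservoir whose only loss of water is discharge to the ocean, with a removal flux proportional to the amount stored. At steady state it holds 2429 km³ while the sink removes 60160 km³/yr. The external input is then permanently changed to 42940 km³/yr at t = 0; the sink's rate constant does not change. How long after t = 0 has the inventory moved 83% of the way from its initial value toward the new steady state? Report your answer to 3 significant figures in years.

0.0715 yr

τ = M₀/F₀ = 2429/60160 = 0.04038 yr.
The remaining gap fraction is e^(−t/τ); 83% covered ⇒ e^(−t/τ) = 0.170.
t = −τ ln(0.170) = 0.04038 × 1.772 = 0.07154 yr.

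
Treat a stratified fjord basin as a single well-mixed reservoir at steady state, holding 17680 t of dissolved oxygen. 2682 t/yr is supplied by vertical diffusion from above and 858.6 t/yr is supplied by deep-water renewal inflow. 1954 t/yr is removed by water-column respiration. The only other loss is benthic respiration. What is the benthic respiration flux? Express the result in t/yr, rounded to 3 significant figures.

At steady state ΣF_in = ΣF_out.
ΣF_in = 2682 + 858.6 = 3540.6 t/yr.
Benthic respiration flux = ΣF_in − (1954) = 3540.6 − 1954 = 1587 t/yr.

1590 t/yr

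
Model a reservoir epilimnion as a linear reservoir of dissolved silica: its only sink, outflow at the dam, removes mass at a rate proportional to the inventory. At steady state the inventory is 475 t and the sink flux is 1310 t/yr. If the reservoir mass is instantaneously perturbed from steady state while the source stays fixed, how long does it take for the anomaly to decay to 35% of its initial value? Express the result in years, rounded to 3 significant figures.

For a linear reservoir the anomaly decays as exp(−t/τ) with τ = M/F = 475/1310 = 0.3626 yr.
exp(−t/τ) = 0.35 ⇒ t = −τ ln(0.35) = 0.3626 × 1.050 = 0.3807 yr.

0.381 yr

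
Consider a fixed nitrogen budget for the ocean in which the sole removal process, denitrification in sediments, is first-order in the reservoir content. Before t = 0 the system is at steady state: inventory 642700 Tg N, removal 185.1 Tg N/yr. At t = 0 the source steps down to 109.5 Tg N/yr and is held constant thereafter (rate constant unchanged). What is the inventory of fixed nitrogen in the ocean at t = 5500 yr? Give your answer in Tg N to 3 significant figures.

Residence time τ = M₀/F₀ = 3472 yr. The eventual steady state is M_∞ = M₀·(F₁/F₀) = 642700 × 109.5/185.1 = 380200 Tg N.
The anomaly ΔM(t) = M(t) − M_∞ decays as ΔM₀·e^(−t/τ) with ΔM₀ = 642700 − 380200 = 262500 Tg N.
At t = 5500 yr, e^(−t/τ) = e^(−1.584) = 0.2051, so ΔM = 53850 Tg N and M = 380200 + 53850 = 434050 Tg N.

434000 Tg N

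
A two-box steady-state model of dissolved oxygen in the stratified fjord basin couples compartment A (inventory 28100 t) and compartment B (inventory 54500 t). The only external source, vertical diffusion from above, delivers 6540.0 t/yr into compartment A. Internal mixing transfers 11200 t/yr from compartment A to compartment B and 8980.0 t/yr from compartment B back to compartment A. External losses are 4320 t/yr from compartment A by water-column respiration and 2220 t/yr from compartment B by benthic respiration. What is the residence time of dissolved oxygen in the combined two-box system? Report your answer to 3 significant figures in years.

12.6 yr

Treat the two boxes together as one reservoir: the mixing fluxes between them are internal recycling, so τ = ΣM / Σ(external losses).
M_total = 28100 + 54500 = 82600 t.
ΣF_external_out = 4320 + 2220 = 6540.0 t/yr.
τ = M_total / ΣF_ext = 82600 / 6540.0 = 12.63 yr.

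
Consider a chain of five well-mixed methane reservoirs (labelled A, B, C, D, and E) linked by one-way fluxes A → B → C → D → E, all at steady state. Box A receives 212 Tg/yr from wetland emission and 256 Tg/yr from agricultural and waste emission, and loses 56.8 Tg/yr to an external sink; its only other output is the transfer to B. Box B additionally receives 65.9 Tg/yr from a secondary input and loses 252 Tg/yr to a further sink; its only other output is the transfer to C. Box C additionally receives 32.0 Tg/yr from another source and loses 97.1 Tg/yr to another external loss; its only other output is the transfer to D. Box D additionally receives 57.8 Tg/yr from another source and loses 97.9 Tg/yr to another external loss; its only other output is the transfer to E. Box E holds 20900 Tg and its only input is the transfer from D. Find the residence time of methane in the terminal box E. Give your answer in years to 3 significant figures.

174 yr

Box A: F(A→B) = (212 + 256) − 56.8 = 411.20 Tg/yr.
Box B: F(B→C) = (411.20 + 65.9) − 252 = 225.10 Tg/yr.
Box C: F(C→D) = (225.10 + 32.0) − 97.1 = 160.00 Tg/yr.
Box D: F(D→E) = (160.00 + 57.8) − 97.9 = 119.90 Tg/yr.
Box E throughput = its input = 119.90 Tg/yr; τ = 20900 / 119.90 = 174.3 yr.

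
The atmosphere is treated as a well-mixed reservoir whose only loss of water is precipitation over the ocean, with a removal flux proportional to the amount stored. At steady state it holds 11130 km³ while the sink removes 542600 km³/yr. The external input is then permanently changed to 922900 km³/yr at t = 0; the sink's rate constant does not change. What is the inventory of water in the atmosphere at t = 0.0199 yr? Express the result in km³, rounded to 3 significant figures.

16000 km³

Residence time τ = M₀/F₀ = 0.02051 yr. The eventual steady state is M_∞ = M₀·(F₁/F₀) = 11130 × 922900/542600 = 18931 km³.
The anomaly ΔM(t) = M(t) − M_∞ decays as ΔM₀·e^(−t/τ) with ΔM₀ = 11130 − 18931 = −7801 km³.
At t = 0.0199 yr, e^(−t/τ) = e^(−0.9701) = 0.3790, so ΔM = −2957 km³ and M = 18931 − 2957 = 15974 km³.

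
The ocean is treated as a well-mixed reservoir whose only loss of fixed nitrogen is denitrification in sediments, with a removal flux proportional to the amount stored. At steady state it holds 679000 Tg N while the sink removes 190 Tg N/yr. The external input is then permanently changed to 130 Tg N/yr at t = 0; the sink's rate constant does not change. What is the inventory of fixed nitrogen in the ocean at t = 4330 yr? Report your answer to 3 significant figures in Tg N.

528000 Tg N

The sink rate constant is k = F₀/M₀ = 190/679000 = 0.0002798 yr⁻¹.
Solving dM/dt = F₁ − kM with M(0) = M₀ gives M(t) = F₁/k + (M₀ − F₁/k)·e^(−kt).
F₁/k = 130/0.0002798 = 464580 Tg N; kt = 0.0002798 × 4330 = 1.212, e^(−kt) = 0.2977.
M(4330) = 464580 + (679000 − 464580) × 0.2977 = 464580 + 63840 = 528410 Tg N.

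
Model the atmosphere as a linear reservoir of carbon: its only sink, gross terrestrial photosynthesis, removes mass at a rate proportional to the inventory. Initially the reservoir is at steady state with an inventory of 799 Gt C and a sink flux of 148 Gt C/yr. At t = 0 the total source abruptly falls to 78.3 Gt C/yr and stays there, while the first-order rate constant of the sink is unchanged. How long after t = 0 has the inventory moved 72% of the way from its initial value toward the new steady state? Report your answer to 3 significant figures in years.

τ = M₀/F₀ = 799/148 = 5.399 yr.
The remaining gap fraction is e^(−t/τ); 72% covered ⇒ e^(−t/τ) = 0.280.
t = −τ ln(0.280) = 5.399 × 1.273 = 6.872 yr.

6.87 yr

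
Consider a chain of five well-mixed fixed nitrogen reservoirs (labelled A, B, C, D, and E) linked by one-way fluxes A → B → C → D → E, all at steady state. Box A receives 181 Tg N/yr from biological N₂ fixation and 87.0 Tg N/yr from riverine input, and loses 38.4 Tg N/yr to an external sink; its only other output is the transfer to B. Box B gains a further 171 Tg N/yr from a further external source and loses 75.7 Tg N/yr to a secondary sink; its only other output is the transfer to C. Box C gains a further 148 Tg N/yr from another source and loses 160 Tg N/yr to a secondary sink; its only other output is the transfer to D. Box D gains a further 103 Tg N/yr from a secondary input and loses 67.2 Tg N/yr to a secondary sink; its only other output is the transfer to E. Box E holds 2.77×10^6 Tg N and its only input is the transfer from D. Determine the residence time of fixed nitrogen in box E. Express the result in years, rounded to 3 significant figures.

7940 yr

Box A: F(A→B) = (181 + 87.0) − 38.4 = 229.60 Tg N/yr.
Box B: F(B→C) = (229.60 + 171) − 75.7 = 324.90 Tg N/yr.
Box C: F(C→D) = (324.90 + 148) − 160 = 312.90 Tg N/yr.
Box D: F(D→E) = (312.90 + 103) − 67.2 = 348.70 Tg N/yr.
Box E throughput = its input = 348.70 Tg N/yr; τ = 2.77×10^6 / 348.70 = 7944 yr.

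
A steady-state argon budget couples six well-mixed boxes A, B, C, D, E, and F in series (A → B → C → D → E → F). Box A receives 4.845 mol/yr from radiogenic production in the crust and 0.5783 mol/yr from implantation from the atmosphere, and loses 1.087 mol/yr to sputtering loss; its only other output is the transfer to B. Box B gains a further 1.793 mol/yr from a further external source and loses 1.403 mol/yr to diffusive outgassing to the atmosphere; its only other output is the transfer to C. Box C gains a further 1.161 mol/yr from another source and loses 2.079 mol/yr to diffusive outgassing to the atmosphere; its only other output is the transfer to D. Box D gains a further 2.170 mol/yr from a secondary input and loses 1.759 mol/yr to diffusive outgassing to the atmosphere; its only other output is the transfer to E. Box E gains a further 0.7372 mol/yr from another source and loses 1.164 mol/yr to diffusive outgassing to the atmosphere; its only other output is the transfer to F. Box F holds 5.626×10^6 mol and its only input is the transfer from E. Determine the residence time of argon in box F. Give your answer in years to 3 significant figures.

Box A: F(A→B) = (4.845 + 0.5783) − 1.087 = 4.3363 mol/yr.
Box B: F(B→C) = (4.3363 + 1.793) − 1.403 = 4.7263 mol/yr.
Box C: F(C→D) = (4.7263 + 1.161) − 2.079 = 3.8083 mol/yr.
Box D: F(D→E) = (3.8083 + 2.170) − 1.759 = 4.2193 mol/yr.
Box E: F(E→F) = (4.2193 + 0.7372) − 1.164 = 3.7925 mol/yr.
Box F throughput = its input = 3.7925 mol/yr; τ = 5.626×10^6 / 3.7925 = 1.483×10^6 yr.

1.48×10^6 yr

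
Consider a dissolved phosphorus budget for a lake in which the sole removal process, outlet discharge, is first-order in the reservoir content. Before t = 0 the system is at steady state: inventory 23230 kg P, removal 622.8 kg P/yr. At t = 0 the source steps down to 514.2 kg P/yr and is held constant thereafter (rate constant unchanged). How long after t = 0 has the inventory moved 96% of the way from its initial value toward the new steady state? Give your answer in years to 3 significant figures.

τ = M₀/F₀ = 23230/622.8 = 37.30 yr.
The remaining gap fraction is e^(−t/τ); 96% covered ⇒ e^(−t/τ) = 0.0400.
t = −τ ln(0.0400) = 37.30 × 3.219 = 120.1 yr.

120 yr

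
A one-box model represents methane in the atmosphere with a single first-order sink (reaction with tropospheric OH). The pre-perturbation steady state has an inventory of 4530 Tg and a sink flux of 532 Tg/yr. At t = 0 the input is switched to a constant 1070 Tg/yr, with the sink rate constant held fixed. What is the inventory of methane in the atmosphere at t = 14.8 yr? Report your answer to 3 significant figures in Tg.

The sink rate constant is k = F₀/M₀ = 532/4530 = 0.1174 yr⁻¹.
Solving dM/dt = F₁ − kM with M(0) = M₀ gives M(t) = F₁/k + (M₀ − F₁/k)·e^(−kt).
F₁/k = 1070/0.1174 = 9111.1 Tg; kt = 0.1174 × 14.8 = 1.738, e^(−kt) = 0.1759.
M(14.8) = 9111.1 + (4530 − 9111.1) × 0.1759 = 9111.1 − 805.6 = 8305.5 Tg.

8310 Tg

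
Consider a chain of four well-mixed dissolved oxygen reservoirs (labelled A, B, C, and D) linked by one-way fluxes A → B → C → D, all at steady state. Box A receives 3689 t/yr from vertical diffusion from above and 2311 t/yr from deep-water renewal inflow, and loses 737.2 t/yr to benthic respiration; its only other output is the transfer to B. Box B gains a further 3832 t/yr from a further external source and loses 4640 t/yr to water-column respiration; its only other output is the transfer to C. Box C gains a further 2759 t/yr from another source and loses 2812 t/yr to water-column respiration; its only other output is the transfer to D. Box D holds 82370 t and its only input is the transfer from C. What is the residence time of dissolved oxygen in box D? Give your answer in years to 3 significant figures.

Box A: F(A→B) = (3689 + 2311) − 737.2 = 5262.8 t/yr.
Box B: F(B→C) = (5262.8 + 3832) − 4640 = 4454.8 t/yr.
Box C: F(C→D) = (4454.8 + 2759) − 2812 = 4401.8 t/yr.
Box D throughput = its input = 4401.8 t/yr; τ = 82370 / 4401.8 = 18.71 yr.

18.7 yr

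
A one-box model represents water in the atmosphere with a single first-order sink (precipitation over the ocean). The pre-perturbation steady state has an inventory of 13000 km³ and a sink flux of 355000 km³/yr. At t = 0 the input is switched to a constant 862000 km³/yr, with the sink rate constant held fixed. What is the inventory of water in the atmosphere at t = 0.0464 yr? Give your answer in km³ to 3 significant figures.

26300 km³

τ = M₀/F₀ = 13000/355000 = 0.03662 yr; rate constant k = 1/τ.
New steady state M_∞ = F₁/k = F₁·τ = 862000 × 0.03662 = 31566 km³.
M(t) = M_∞ + (M₀ − M_∞)·e^(−t/τ); t/τ = 0.0464/0.03662 = 1.267, so e^(−t/τ) = 0.2817.
M(t) = 31566 − 18570 × 0.2817 = 26337 km³.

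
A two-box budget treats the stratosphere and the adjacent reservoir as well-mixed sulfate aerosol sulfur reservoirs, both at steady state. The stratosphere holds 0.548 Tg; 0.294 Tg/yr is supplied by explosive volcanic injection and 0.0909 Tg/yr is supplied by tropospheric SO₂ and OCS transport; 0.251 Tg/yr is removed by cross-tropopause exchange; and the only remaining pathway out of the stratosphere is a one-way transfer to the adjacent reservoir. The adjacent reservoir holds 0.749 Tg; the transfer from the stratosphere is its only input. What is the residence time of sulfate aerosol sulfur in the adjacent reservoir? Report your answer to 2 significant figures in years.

Balance the stratosphere: ΣF_in = 0.294 + 0.0909 = 0.38490 Tg/yr.
Transfer to the adjacent reservoir = ΣF_in − (0.251) = 0.13390 Tg/yr.
At steady state the output of the adjacent reservoir equals its input, 0.13390 Tg/yr.
τ = M / F = 0.749 / 0.13390 = 5.594 yr.

5.6 yr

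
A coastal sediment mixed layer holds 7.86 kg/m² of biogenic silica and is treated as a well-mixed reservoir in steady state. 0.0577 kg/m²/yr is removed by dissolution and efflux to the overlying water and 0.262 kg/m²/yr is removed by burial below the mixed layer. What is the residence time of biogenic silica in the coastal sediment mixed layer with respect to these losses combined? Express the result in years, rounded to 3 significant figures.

24.6 yr

Total removal = 0.05770 + 0.2620 = 0.31970 kg/m²/yr.
τ = M / ΣF_out = 7.86 / 0.31970 = 24.59 yr.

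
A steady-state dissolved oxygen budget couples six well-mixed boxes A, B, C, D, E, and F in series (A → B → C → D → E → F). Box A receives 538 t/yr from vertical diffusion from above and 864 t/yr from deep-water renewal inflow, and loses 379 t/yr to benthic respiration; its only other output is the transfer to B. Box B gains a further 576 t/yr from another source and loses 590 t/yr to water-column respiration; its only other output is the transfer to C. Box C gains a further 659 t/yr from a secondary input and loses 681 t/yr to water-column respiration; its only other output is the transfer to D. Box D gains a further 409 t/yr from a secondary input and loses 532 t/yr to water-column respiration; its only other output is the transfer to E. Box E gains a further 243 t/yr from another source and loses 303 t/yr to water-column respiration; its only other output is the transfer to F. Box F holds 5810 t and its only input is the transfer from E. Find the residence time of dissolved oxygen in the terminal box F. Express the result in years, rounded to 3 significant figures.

7.23 yr

Box A: F(A→B) = (538 + 864) − 379 = 1023.0 t/yr.
Box B: F(B→C) = (1023.0 + 576) − 590 = 1009.0 t/yr.
Box C: F(C→D) = (1009.0 + 659) − 681 = 987.00 t/yr.
Box D: F(D→E) = (987.00 + 409) − 532 = 864.00 t/yr.
Box E: F(E→F) = (864.00 + 243) − 303 = 804.00 t/yr.
Box F throughput = its input = 804.00 t/yr; τ = 5810 / 804.00 = 7.226 yr.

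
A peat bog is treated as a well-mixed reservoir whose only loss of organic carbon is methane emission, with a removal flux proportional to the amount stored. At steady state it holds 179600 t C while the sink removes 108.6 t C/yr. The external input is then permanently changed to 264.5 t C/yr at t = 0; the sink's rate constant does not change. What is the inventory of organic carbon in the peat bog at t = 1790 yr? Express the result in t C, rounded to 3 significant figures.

350000 t C

Residence time τ = M₀/F₀ = 1654 yr. The eventual steady state is M_∞ = M₀·(F₁/F₀) = 179600 × 264.5/108.6 = 437420 t C.
The anomaly ΔM(t) = M(t) − M_∞ decays as ΔM₀·e^(−t/τ) with ΔM₀ = 179600 − 437420 = −257800 t C.
At t = 1790 yr, e^(−t/τ) = e^(−1.082) = 0.3388, so ΔM = −87350 t C and M = 437420 − 87350 = 350080 t C.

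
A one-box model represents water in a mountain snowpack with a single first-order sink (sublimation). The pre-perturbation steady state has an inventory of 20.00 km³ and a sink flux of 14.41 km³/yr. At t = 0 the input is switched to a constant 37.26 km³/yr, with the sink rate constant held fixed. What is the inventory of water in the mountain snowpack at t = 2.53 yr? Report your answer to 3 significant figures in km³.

The sink rate constant is k = F₀/M₀ = 14.41/20.00 = 0.7205 yr⁻¹.
Solving dM/dt = F₁ − kM with M(0) = M₀ gives M(t) = F₁/k + (M₀ − F₁/k)·e^(−kt).
F₁/k = 37.26/0.7205 = 51.714 km³; kt = 0.7205 × 2.53 = 1.823, e^(−kt) = 0.1616.
M(2.53) = 51.714 + (20.00 − 51.714) × 0.1616 = 51.714 − 5.124 = 46.590 km³.

46.6 km³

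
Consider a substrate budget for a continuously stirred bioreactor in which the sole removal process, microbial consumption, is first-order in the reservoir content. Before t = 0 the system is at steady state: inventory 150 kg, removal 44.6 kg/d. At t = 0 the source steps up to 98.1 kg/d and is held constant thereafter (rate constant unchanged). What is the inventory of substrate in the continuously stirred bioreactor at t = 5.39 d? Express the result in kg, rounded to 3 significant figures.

294 kg

Residence time τ = M₀/F₀ = 3.363 d. The eventual steady state is M_∞ = M₀·(F₁/F₀) = 150 × 98.1/44.6 = 329.93 kg.
The anomaly ΔM(t) = M(t) − M_∞ decays as ΔM₀·e^(−t/τ) with ΔM₀ = 150 − 329.93 = −179.9 kg.
At t = 5.39 d, e^(−t/τ) = e^(−1.603) = 0.2014, so ΔM = −36.23 kg and M = 329.93 − 36.23 = 293.70 kg.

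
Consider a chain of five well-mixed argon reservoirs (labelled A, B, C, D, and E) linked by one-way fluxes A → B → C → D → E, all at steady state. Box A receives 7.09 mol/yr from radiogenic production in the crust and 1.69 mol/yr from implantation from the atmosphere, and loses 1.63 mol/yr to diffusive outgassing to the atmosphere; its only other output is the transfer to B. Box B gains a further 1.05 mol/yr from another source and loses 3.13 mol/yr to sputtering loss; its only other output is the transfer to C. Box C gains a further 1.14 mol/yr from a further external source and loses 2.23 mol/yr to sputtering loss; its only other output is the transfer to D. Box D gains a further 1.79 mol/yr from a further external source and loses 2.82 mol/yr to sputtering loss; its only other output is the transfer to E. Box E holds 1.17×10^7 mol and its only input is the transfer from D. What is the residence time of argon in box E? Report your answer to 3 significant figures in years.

3.97×10^6 yr

Box A: F(A→B) = (7.09 + 1.69) − 1.63 = 7.1500 mol/yr.
Box B: F(B→C) = (7.1500 + 1.05) − 3.13 = 5.0700 mol/yr.
Box C: F(C→D) = (5.0700 + 1.14) − 2.23 = 3.9800 mol/yr.
Box D: F(D→E) = (3.9800 + 1.79) − 2.82 = 2.9500 mol/yr.
Box E throughput = its input = 2.9500 mol/yr; τ = 1.17×10^7 / 2.9500 = 3.966×10^6 yr.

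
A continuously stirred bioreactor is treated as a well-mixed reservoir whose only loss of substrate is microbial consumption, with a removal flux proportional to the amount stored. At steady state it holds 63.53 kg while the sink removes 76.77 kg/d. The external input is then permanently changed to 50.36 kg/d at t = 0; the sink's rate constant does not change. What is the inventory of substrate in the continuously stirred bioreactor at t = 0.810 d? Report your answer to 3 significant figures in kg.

49.9 kg

τ = M₀/F₀ = 63.53/76.77 = 0.8275 d; rate constant k = 1/τ.
New steady state M_∞ = F₁/k = F₁·τ = 50.36 × 0.8275 = 41.675 kg.
M(t) = M_∞ + (M₀ − M_∞)·e^(−t/τ); t/τ = 0.810/0.8275 = 0.9788, so e^(−t/τ) = 0.3758.
M(t) = 41.675 + 21.86 × 0.3758 = 49.887 kg.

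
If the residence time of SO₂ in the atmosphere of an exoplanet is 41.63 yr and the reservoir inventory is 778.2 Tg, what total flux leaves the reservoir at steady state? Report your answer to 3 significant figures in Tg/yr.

F = M / τ = 778.2 / 41.63 = 18.69 Tg/yr.

18.7 Tg/yr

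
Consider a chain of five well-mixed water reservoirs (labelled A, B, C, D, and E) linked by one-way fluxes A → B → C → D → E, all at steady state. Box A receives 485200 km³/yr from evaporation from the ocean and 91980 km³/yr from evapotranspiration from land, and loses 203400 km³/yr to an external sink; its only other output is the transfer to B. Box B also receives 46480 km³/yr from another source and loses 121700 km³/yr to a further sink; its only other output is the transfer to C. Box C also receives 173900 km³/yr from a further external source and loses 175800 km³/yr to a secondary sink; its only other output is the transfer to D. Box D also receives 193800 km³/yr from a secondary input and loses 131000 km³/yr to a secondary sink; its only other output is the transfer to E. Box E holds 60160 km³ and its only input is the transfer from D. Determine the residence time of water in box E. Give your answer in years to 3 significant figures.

0.167 yr

Box A: F(A→B) = (485200 + 91980) − 203400 = 373780 km³/yr.
Box B: F(B→C) = (373780 + 46480) − 121700 = 298560 km³/yr.
Box C: F(C→D) = (298560 + 173900) − 175800 = 296660 km³/yr.
Box D: F(D→E) = (296660 + 193800) − 131000 = 359460 km³/yr.
Box E throughput = its input = 359460 km³/yr; τ = 60160 / 359460 = 0.1674 yr.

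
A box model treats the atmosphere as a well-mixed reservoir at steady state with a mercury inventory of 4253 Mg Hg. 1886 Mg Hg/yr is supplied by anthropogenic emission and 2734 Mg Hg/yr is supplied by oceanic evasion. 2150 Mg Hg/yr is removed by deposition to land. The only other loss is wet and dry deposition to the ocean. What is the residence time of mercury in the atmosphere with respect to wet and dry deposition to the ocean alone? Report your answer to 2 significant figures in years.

At steady state ΣF_in = ΣF_out.
ΣF_in = 1886 + 2734 = 4620.0 Mg Hg/yr.
Wet and dry deposition to the ocean flux = ΣF_in − (2150) = 4620.0 − 2150 = 2470 Mg Hg/yr.
τ = M / F = 4253 / 2470 = 1.722 yr.

1.7 yr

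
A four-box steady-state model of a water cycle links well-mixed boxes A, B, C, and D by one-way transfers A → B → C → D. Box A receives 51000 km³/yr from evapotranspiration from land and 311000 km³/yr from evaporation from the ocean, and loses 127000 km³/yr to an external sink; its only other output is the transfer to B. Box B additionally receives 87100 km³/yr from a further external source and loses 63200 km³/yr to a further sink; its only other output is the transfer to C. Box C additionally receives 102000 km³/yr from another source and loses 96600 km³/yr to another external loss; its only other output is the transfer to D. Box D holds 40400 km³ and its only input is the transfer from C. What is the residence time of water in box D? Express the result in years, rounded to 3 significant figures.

Box A: F(A→B) = (51000 + 311000) − 127000 = 235000 km³/yr.
Box B: F(B→C) = (235000 + 87100) − 63200 = 258900 km³/yr.
Box C: F(C→D) = (258900 + 102000) − 96600 = 264300 km³/yr.
Box D throughput = its input = 264300 km³/yr; τ = 40400 / 264300 = 0.1529 yr.

0.153 yr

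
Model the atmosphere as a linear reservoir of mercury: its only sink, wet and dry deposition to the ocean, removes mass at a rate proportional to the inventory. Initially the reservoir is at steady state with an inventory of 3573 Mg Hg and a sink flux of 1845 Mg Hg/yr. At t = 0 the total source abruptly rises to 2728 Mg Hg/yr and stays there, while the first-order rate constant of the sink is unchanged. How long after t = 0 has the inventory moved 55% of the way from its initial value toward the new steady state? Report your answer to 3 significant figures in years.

τ = M₀/F₀ = 3573/1845 = 1.937 yr.
The remaining gap fraction is e^(−t/τ); 55% covered ⇒ e^(−t/τ) = 0.450.
t = −τ ln(0.450) = 1.937 × 0.7985 = 1.546 yr.

1.55 yr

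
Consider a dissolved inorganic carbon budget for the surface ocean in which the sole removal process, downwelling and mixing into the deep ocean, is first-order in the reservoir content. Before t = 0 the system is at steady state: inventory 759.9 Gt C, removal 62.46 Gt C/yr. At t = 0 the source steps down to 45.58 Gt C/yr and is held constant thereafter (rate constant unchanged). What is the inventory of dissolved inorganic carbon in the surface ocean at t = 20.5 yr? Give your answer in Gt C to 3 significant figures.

τ = M₀/F₀ = 759.9/62.46 = 12.17 yr; rate constant k = 1/τ.
New steady state M_∞ = F₁/k = F₁·τ = 45.58 × 12.17 = 554.53 Gt C.
M(t) = M_∞ + (M₀ − M_∞)·e^(−t/τ); t/τ = 20.5/12.17 = 1.685, so e^(−t/τ) = 0.1854.
M(t) = 554.53 + 205.4 × 0.1854 = 592.62 Gt C.

593 Gt C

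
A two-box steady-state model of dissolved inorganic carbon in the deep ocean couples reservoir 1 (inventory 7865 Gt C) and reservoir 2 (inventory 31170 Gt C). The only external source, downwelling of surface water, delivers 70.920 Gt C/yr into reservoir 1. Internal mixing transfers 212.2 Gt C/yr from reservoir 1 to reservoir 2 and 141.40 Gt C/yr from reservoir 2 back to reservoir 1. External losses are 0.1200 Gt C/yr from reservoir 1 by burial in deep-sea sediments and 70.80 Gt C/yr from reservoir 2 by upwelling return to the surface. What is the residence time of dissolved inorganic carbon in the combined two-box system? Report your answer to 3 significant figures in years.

For the system as a whole, the A↔B exchange is internal and contributes nothing to the throughput; only the external sinks remove mass.
M_total = 7865 + 31170 = 39035 Gt C.
ΣF_external_out = 0.1200 + 70.80 = 70.920 Gt C/yr.
τ = M_total / ΣF_ext = 39035 / 70.920 = 550.4 yr.

550 yr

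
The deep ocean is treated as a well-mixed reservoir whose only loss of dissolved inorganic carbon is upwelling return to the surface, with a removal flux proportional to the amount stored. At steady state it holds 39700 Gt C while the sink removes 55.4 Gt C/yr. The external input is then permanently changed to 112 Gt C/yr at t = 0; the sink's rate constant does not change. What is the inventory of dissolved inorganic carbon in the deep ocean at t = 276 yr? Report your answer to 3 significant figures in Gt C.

52700 Gt C

The sink rate constant is k = F₀/M₀ = 55.4/39700 = 0.001395 yr⁻¹.
Solving dM/dt = F₁ − kM with M(0) = M₀ gives M(t) = F₁/k + (M₀ − F₁/k)·e^(−kt).
F₁/k = 112/0.001395 = 80260 Gt C; kt = 0.001395 × 276 = 0.3851, e^(−kt) = 0.6803.
M(276) = 80260 + (39700 − 80260) × 0.6803 = 80260 − 27590 = 52665 Gt C.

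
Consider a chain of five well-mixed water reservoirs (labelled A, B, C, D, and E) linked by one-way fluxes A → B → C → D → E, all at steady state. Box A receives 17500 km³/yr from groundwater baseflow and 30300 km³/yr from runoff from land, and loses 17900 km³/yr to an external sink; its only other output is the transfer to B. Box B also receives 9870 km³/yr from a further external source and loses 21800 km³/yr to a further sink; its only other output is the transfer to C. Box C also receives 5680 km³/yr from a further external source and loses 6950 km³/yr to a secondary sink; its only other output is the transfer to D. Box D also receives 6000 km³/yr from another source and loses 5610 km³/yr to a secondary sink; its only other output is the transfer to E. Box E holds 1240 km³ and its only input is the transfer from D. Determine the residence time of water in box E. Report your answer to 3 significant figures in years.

Box A: F(A→B) = (17500 + 30300) − 17900 = 29900 km³/yr.
Box B: F(B→C) = (29900 + 9870) − 21800 = 17970 km³/yr.
Box C: F(C→D) = (17970 + 5680) − 6950 = 16700 km³/yr.
Box D: F(D→E) = (16700 + 6000) − 5610 = 17090 km³/yr.
Box E throughput = its input = 17090 km³/yr; τ = 1240 / 17090 = 0.07256 yr.

0.0726 yr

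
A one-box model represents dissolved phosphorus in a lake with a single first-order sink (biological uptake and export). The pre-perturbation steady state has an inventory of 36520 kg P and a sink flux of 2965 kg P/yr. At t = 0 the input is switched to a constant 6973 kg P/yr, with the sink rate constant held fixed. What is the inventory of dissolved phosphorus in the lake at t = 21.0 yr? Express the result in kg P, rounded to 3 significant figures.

76900 kg P

τ = M₀/F₀ = 36520/2965 = 12.32 yr; rate constant k = 1/τ.
New steady state M_∞ = F₁/k = F₁·τ = 6973 × 12.32 = 85887 kg P.
M(t) = M_∞ + (M₀ − M_∞)·e^(−t/τ); t/τ = 21.0/12.32 = 1.705, so e^(−t/τ) = 0.1818.
M(t) = 85887 − 49370 × 0.1818 = 76913 kg P.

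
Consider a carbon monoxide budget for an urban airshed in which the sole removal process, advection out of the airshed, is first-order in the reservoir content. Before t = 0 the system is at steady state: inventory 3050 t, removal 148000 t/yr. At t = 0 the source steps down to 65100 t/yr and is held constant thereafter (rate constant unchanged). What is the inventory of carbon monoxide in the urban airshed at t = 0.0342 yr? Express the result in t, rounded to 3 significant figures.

1670 t

Residence time τ = M₀/F₀ = 0.02061 yr. The eventual steady state is M_∞ = M₀·(F₁/F₀) = 3050 × 65100/148000 = 1341.6 t.
The anomaly ΔM(t) = M(t) − M_∞ decays as ΔM₀·e^(−t/τ) with ΔM₀ = 3050 − 1341.6 = 1708 t.
At t = 0.0342 yr, e^(−t/τ) = e^(−1.660) = 0.1902, so ΔM = 325.0 t and M = 1341.6 + 325.0 = 1666.6 t.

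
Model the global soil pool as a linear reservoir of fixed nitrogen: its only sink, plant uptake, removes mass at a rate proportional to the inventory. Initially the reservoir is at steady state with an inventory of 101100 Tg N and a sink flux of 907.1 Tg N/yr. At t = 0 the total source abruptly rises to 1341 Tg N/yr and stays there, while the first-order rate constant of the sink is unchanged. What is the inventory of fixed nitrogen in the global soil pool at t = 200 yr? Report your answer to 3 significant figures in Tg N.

141000 Tg N

The sink rate constant is k = F₀/M₀ = 907.1/101100 = 0.008972 yr⁻¹.
Solving dM/dt = F₁ − kM with M(0) = M₀ gives M(t) = F₁/k + (M₀ − F₁/k)·e^(−kt).
F₁/k = 1341/0.008972 = 149460 Tg N; kt = 0.008972 × 200 = 1.794, e^(−kt) = 0.1662.
M(200) = 149460 + (101100 − 149460) × 0.1662 = 149460 − 8038 = 141420 Tg N.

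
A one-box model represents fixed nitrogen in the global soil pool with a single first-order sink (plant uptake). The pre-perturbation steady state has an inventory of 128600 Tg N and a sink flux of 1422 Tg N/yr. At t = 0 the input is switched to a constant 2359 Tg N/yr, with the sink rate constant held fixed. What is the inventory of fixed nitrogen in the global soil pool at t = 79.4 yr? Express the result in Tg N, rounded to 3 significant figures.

τ = M₀/F₀ = 128600/1422 = 90.44 yr; rate constant k = 1/τ.
New steady state M_∞ = F₁/k = F₁·τ = 2359 × 90.44 = 213340 Tg N.
M(t) = M_∞ + (M₀ − M_∞)·e^(−t/τ); t/τ = 79.4/90.44 = 0.8780, so e^(−t/τ) = 0.4156.
M(t) = 213340 − 84740 × 0.4156 = 178120 Tg N.

178000 Tg N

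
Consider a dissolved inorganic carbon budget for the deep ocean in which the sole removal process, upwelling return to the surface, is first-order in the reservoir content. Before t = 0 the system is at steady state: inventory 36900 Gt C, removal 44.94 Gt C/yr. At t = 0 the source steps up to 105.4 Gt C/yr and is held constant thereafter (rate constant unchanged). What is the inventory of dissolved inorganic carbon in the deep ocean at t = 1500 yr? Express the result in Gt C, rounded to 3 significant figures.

78600 Gt C

The sink rate constant is k = F₀/M₀ = 44.94/36900 = 0.001218 yr⁻¹.
Solving dM/dt = F₁ − kM with M(0) = M₀ gives M(t) = F₁/k + (M₀ − F₁/k)·e^(−kt).
F₁/k = 105.4/0.001218 = 86543 Gt C; kt = 0.001218 × 1500 = 1.827, e^(−kt) = 0.1609.
M(1500) = 86543 + (36900 − 86543) × 0.1609 = 86543 − 7989 = 78555 Gt C.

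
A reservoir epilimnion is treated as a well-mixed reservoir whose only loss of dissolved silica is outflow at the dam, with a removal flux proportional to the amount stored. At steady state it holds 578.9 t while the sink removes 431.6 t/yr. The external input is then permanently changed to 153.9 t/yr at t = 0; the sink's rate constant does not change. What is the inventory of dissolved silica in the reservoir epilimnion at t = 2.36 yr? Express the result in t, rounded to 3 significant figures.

271 t

The sink rate constant is k = F₀/M₀ = 431.6/578.9 = 0.7456 yr⁻¹.
Solving dM/dt = F₁ − kM with M(0) = M₀ gives M(t) = F₁/k + (M₀ − F₁/k)·e^(−kt).
F₁/k = 153.9/0.7456 = 206.42 t; kt = 0.7456 × 2.36 = 1.760, e^(−kt) = 0.1721.
M(2.36) = 206.42 + (578.9 − 206.42) × 0.1721 = 206.42 + 64.11 = 270.54 t.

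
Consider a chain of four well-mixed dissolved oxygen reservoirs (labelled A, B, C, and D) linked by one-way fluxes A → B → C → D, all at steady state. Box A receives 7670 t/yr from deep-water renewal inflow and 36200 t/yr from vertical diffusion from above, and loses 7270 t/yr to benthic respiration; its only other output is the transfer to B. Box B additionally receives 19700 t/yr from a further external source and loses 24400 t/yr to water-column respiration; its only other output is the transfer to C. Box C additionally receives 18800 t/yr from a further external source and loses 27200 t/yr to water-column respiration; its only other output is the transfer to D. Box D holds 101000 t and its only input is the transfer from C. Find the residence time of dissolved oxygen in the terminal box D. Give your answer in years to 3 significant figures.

4.30 yr

Box A: F(A→B) = (7670 + 36200) − 7270 = 36600 t/yr.
Box B: F(B→C) = (36600 + 19700) − 24400 = 31900 t/yr.
Box C: F(C→D) = (31900 + 18800) − 27200 = 23500 t/yr.
Box D throughput = its input = 23500 t/yr; τ = 101000 / 23500 = 4.298 yr.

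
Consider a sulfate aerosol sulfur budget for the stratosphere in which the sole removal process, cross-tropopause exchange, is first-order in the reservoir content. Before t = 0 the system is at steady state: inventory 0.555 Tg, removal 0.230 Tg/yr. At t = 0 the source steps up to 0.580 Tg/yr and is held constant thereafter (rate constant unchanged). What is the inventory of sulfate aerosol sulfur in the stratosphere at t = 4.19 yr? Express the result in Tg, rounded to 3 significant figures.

1.25 Tg

τ = M₀/F₀ = 0.555/0.230 = 2.413 yr; rate constant k = 1/τ.
New steady state M_∞ = F₁/k = F₁·τ = 0.580 × 2.413 = 1.3996 Tg.
M(t) = M_∞ + (M₀ − M_∞)·e^(−t/τ); t/τ = 4.19/2.413 = 1.736, so e^(−t/τ) = 0.1762.
M(t) = 1.3996 − 0.8446 × 0.1762 = 1.2508 Tg.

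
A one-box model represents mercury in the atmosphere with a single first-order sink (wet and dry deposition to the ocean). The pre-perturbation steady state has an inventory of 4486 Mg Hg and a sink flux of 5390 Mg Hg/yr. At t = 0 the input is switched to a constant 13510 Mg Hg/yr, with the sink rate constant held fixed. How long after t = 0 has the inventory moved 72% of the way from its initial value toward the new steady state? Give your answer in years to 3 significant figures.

1.06 yr

τ = M₀/F₀ = 4486/5390 = 0.8323 yr.
The remaining gap fraction is e^(−t/τ); 72% covered ⇒ e^(−t/τ) = 0.280.
t = −τ ln(0.280) = 0.8323 × 1.273 = 1.059 yr.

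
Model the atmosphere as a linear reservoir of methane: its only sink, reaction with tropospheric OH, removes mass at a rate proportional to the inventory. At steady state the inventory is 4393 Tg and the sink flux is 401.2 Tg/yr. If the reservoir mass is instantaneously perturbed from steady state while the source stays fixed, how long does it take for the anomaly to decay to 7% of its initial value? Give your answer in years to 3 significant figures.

For a linear reservoir the anomaly decays as exp(−t/τ) with τ = M/F = 4393/401.2 = 10.95 yr.
exp(−t/τ) = 0.07 ⇒ t = −τ ln(0.07) = 10.95 × 2.659 = 29.12 yr.

29.1 yr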